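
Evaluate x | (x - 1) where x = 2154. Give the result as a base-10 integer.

2155

x = 100001101010 = 2154
x - 1 = 100001101001
OR    = 100001101011 = 2155
(x | (x - 1) sets all bits below the lowest set bit.)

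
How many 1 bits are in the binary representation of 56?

3

56 = 111000
Count the 1s: 1 + 1 + 1 = 3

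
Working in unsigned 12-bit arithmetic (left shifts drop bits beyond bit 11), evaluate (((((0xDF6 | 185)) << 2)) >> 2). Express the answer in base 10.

511

0xDF6 = 110111110110
185 = 000010111001
→ | → 110111111111 = 3583
→ << 2 (mod 2^12) → 011111111100 = 2044
→ >> 2 → 000111111111 = 511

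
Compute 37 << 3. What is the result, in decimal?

296

37 = 000100101
shift left by 3 → 100101000 = 296
(equivalently, 37 × 2^3 = 37 × 8)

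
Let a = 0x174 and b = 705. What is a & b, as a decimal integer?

0x174 = 0101110100
705 = 1011000001
AND → 0001000000 = 64

64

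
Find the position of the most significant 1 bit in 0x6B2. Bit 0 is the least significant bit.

0x6B2 = 11010110010
The topmost 1 is at position 10 (since 2^10 = 1024 ≤ 1714 < 2048).

10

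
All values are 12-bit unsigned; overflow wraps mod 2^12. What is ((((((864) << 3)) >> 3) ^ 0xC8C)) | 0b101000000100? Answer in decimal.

864 = 001101100000
→ << 3 (mod 2^12) → 101100000000 = 2816
→ >> 3 → 000101100000 = 352
0xC8C = 110010001100
→ ^ → 110111101100 = 3564
0b101000000100 = 101000000100
→ | → 111111101100 = 4076

4076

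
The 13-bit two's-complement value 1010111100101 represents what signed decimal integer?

pattern = 1010111100101 (MSB is 1 ⇒ negative)
Invert: 0101000011010, add 1 → 0101000011011 = 2587, so the value is -2587.
(Equivalently: 5605 - 2^13 = 5605 - 8192 = -2587.)

-2587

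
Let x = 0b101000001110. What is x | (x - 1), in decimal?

2575

x = 101000001110 = 2574
x - 1 = 101000001101
OR    = 101000001111 = 2575
(x | (x - 1) sets all bits below the lowest set bit.)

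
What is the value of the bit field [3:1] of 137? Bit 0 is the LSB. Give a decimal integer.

4

v = 010001001
Shift right by 1: 01000100
Mask low 3 bits: 100 = 4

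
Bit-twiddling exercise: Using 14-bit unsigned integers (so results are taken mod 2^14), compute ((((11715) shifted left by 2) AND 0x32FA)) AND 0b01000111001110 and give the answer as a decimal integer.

11715 = 10110111000011
→ shifted left by 2 (mod 2^14) → 11011100001100 = 14092
0x32FA = 11001011111010
→ AND → 11001000001000 = 12808
0b01000111001110 = 01000111001110
→ AND → 01000000001000 = 4104

4104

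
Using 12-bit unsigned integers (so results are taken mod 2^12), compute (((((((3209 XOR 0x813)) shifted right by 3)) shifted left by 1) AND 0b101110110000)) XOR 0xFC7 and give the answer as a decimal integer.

3209 = 110010001001
0x813 = 100000010011
→ XOR → 010010011010 = 1178
→ shifted right by 3 → 000010010011 = 147
→ shifted left by 1 (mod 2^12) → 000100100110 = 294
0b101110110000 = 101110110000
→ AND → 000100100000 = 288
0xFC7 = 111111000111
→ XOR → 111011100111 = 3815

3815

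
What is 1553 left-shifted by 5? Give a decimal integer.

49696

1553 = 0000011000010001
shift left by 5 → 1100001000100000 = 49696
(equivalently, 1553 × 2^5 = 1553 × 32)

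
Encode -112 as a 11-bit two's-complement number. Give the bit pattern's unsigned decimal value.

112 in 11 bits: 00001110000
Invert: 11110001111
Add 1:  11110010000 = 1936
(Check: 2^11 - 112 = 2048 - 112 = 1936.)

1936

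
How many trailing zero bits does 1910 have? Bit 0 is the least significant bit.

1910 = 11101110110
Trailing zeros: 1, so the lowest set bit is bit 1 (value 2).

1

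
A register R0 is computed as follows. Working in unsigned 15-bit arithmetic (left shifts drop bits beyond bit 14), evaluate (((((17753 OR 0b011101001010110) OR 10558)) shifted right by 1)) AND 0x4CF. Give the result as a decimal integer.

17753 = 100010101011001
0b011101001010110 = 011101001010110
→ OR → 111111101011111 = 32607
10558 = 010100100111110
→ OR → 111111101111111 = 32639
→ shifted right by 1 → 011111110111111 = 16319
0x4CF = 000010011001111
→ AND → 000010010001111 = 1167

1167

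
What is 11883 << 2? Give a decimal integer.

11883 = 0010111001101011
shift left by 2 → 1011100110101100 = 47532
(equivalently, 11883 × 2^2 = 11883 × 4)

47532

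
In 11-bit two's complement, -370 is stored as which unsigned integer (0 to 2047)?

370 in 11 bits: 00101110010
Invert: 11010001101
Add 1:  11010001110 = 1678
(Check: 2^11 - 370 = 2048 - 370 = 1678.)

1678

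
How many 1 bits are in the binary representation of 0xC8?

0xC8 = 11001000
Count the 1s: 1 + 1 + 1 = 3

3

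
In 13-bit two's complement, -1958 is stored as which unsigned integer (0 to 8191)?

1958 in 13 bits: 0011110100110
Invert: 1100001011001
Add 1:  1100001011010 = 6234
(Check: 2^13 - 1958 = 8192 - 1958 = 6234.)

6234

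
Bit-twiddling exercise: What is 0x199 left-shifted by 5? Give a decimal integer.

0x199 = 00000110011001
shift left by 5 → 11001100100000 = 13088
(equivalently, 409 × 2^5 = 409 × 32)

13088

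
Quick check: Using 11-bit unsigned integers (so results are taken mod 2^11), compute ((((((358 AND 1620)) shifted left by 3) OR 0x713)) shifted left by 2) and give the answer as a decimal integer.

358 = 00101100110
1620 = 11001010100
→ AND → 00001000100 = 68
→ shifted left by 3 (mod 2^11) → 01000100000 = 544
0x713 = 11100010011
→ OR → 11100110011 = 1843
→ shifted left by 2 (mod 2^11) → 10011001100 = 1228

1228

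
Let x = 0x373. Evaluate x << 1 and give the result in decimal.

0x373 = 01101110011
shift left by 1 → 11011100110 = 1766
(equivalently, 883 × 2^1 = 883 × 2)

1766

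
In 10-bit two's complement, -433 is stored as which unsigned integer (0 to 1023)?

591

433 in 10 bits: 0110110001
Invert: 1001001110
Add 1:  1001001111 = 591
(Check: 2^10 - 433 = 1024 - 433 = 591.)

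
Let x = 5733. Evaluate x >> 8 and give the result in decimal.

5733 = 1011001100101
shift right by 8 → 0000000010110 = 22
(equivalently, floor(5733 / 256))

22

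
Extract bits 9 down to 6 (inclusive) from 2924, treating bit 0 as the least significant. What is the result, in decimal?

13

v = 101101101100
Shift right by 6: 101101
Mask low 4 bits: 1101 = 13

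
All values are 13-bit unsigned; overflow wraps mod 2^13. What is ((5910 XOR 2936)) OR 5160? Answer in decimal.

7278

5910 = 1011100010110
2936 = 0101101111000
→ XOR → 1110001101110 = 7278
5160 = 1010000101000
→ OR → 1110001101110 = 7278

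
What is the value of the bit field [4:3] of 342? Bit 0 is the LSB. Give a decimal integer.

v = 00101010110
Shift right by 3: 00101010
Mask low 2 bits: 10 = 2

2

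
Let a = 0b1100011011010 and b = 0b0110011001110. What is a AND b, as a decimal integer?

a = 1100011011010
b = 0110011001110
AND → 0100011001010 = 2250

2250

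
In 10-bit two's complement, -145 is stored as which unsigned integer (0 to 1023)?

145 in 10 bits: 0010010001
Invert: 1101101110
Add 1:  1101101111 = 879
(Check: 2^10 - 145 = 1024 - 145 = 879.)

879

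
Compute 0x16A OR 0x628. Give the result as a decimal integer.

1898

0x16A = 00101101010
0x628 = 11000101000
 OR → 11101101010 = 1898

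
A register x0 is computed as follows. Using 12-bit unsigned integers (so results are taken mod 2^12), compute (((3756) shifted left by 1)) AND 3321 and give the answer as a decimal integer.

3756 = 111010101100
→ shifted left by 1 (mod 2^12) → 110101011000 = 3416
3321 = 110011111001
→ AND → 110001011000 = 3160

3160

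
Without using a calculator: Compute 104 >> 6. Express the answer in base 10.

1

104 = 1101000
shift right by 6 → 0000001 = 1
(equivalently, floor(104 / 64))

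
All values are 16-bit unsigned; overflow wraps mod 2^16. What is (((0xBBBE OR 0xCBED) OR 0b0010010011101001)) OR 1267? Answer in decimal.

65535

0xBBBE = 1011101110111110
0xCBED = 1100101111101101
→ OR → 1111101111111111 = 64511
0b0010010011101001 = 0010010011101001
→ OR → 1111111111111111 = 65535
1267 = 0000010011110011
→ OR → 1111111111111111 = 65535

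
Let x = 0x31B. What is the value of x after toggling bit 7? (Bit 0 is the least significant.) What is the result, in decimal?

x = 1100011011
bit 7 is currently 0; toggle it via x ^ (1 << 7) = x ^ 128
→ 1110011011 = 923

923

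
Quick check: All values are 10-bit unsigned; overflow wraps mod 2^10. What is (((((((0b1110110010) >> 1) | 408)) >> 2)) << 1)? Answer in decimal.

0b1110110010 = 1110110010
→ >> 1 → 0111011001 = 473
408 = 0110011000
→ | → 0111011001 = 473
→ >> 2 → 0001110110 = 118
→ << 1 (mod 2^10) → 0011101100 = 236

236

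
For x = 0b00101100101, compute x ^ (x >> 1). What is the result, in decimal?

x = 101100101 = 357
x>>1 = 010110010
XOR  = 111010111 = 471
(x ^ (x >> 1) gives the standard binary-reflected Gray code of x.)

471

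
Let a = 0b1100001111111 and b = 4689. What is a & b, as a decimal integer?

a = 1100001111111
4689 = 1001001010001
AND → 1000001010001 = 4177

4177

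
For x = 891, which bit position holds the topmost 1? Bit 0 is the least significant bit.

9

891 = 1101111011
The topmost 1 is at position 9 (since 2^9 = 512 ≤ 891 < 1024).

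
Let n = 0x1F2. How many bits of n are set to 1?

0x1F2 = 111110010
Count the 1s: 1 + 1 + 1 + 1 + 1 + 1 = 6

6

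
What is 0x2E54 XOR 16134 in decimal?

0x2E54 = 10111001010100
16134 = 11111100000110
XOR → 01000101010010 = 4434

4434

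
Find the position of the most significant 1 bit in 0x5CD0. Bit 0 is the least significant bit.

14

0x5CD0 = 101110011010000
The topmost 1 is at position 14 (since 2^14 = 16384 ≤ 23760 < 32768).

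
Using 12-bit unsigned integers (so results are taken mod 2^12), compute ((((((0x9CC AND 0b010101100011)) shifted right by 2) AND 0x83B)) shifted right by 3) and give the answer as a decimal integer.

2

0x9CC = 100111001100
0b010101100011 = 010101100011
→ AND → 000101000000 = 320
→ shifted right by 2 → 000001010000 = 80
0x83B = 100000111011
→ AND → 000000010000 = 16
→ shifted right by 3 → 000000000010 = 2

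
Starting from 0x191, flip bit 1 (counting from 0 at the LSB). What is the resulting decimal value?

403

x = 110010001
bit 1 is currently 0; toggle it via x ^ (1 << 1) = x ^ 2
→ 110010011 = 403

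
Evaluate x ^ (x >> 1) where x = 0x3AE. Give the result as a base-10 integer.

633

x = 1110101110 = 942
x>>1 = 0111010111
XOR  = 1001111001 = 633
(x ^ (x >> 1) gives the standard binary-reflected Gray code of x.)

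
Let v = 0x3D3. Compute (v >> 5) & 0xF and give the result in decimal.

14

v = 1111010011
Shift right by 5: 11110
Mask low 4 bits: 1110 = 14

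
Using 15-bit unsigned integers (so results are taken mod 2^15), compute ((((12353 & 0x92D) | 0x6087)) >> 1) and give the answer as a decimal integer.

12355

12353 = 011000001000001
0x92D = 000100100101101
→ & → 000000000000001 = 1
0x6087 = 110000010000111
→ | → 110000010000111 = 24711
→ >> 1 → 011000001000011 = 12355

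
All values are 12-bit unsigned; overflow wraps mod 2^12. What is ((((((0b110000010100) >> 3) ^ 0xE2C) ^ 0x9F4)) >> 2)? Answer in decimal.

406

0b110000010100 = 110000010100
→ >> 3 → 000110000010 = 386
0xE2C = 111000101100
→ ^ → 111110101110 = 4014
0x9F4 = 100111110100
→ ^ → 011001011010 = 1626
→ >> 2 → 000110010110 = 406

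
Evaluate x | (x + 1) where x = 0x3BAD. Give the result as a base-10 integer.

x = 11101110101101 = 15277
x + 1 = 11101110101110
OR    = 11101110101111 = 15279
(x | (x + 1) sets the lowest cleared bit.)

15279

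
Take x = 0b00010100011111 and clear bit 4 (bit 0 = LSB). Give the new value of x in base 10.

x = 00010100011111
bit 4 is currently 1; clear it via x & ~(1 << 4) = x & ~16
→ 00010100001111 = 1295

1295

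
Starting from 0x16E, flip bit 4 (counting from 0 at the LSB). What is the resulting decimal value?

x = 000101101110
bit 4 is currently 0; toggle it via x ^ (1 << 4) = x ^ 16
→ 000101111110 = 382

382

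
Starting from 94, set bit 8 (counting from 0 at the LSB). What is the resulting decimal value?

350

x = 001011110
bit 8 is currently 0; set it via x | (1 << 8) = x | 256
→ 101011110 = 350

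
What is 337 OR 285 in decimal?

337 = 101010001
285 = 100011101
 OR → 101011101 = 349

349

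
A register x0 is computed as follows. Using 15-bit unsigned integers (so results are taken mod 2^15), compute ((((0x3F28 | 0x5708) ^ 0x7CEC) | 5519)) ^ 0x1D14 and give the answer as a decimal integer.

2779

0x3F28 = 011111100101000
0x5708 = 101011100001000
→ | → 111111100101000 = 32552
0x7CEC = 111110011101100
→ ^ → 000001111000100 = 964
5519 = 001010110001111
→ | → 001011111001111 = 6095
0x1D14 = 001110100010100
→ ^ → 000101011011011 = 2779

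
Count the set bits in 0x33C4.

7

0x33C4 = 11001111000100
Count the 1s: 1 + 1 + 1 + 1 + 1 + 1 + 1 = 7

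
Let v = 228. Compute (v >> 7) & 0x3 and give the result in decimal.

v = 00011100100
Shift right by 7: 0001
Mask low 2 bits: 01 = 1

1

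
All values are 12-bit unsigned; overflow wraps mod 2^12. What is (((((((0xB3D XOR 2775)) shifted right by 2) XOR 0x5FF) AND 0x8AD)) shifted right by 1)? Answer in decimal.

66

0xB3D = 101100111101
2775 = 101011010111
→ XOR → 000111101010 = 490
→ shifted right by 2 → 000001111010 = 122
0x5FF = 010111111111
→ XOR → 010110000101 = 1413
0x8AD = 100010101101
→ AND → 000010000101 = 133
→ shifted right by 1 → 000001000010 = 66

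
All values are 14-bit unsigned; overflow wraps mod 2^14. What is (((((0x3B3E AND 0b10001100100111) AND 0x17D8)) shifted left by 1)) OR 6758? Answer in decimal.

7782

0x3B3E = 11101100111110
0b10001100100111 = 10001100100111
→ AND → 10001100100110 = 8998
0x17D8 = 01011111011000
→ AND → 00001100000000 = 768
→ shifted left by 1 (mod 2^14) → 00011000000000 = 1536
6758 = 01101001100110
→ OR → 01111001100110 = 7782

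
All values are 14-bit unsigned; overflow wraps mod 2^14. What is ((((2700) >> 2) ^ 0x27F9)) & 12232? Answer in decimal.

2700 = 00101010001100
→ >> 2 → 00001010100011 = 675
0x27F9 = 10011111111001
→ ^ → 10010101011010 = 9562
12232 = 10111111001000
→ & → 10010101001000 = 9544

9544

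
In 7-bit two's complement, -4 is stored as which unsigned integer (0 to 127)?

4 in 7 bits: 0000100
Invert: 1111011
Add 1:  1111100 = 124
(Check: 2^7 - 4 = 128 - 4 = 124.)

124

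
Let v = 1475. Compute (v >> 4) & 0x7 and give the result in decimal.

4

v = 010111000011
Shift right by 4: 01011100
Mask low 3 bits: 100 = 4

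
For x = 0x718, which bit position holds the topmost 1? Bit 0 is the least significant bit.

10

0x718 = 11100011000
The topmost 1 is at position 10 (since 2^10 = 1024 ≤ 1816 < 2048).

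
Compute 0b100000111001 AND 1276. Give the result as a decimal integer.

a = 100000111001
1276 = 010011111100
AND → 000000111000 = 56

56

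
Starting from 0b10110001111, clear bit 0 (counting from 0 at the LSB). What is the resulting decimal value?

1422

x = 10110001111
bit 0 is currently 1; clear it via x & ~(1 << 0) = x & ~1
→ 10110001110 = 1422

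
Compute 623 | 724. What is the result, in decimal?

767

623 = 1001101111
724 = 1011010100
 OR → 1011111111 = 767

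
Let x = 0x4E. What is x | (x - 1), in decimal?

79

x = 1001110 = 78
x - 1 = 1001101
OR    = 1001111 = 79
(x | (x - 1) sets all bits below the lowest set bit.)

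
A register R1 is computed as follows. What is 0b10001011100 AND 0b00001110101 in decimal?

a = 10001011100
b = 00001110101
AND → 00001010100 = 84

84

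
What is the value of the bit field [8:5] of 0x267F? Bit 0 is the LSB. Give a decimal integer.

v = 10011001111111
Shift right by 5: 100110011
Mask low 4 bits: 0011 = 3

3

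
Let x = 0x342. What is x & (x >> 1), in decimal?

x = 1101000010 = 834
x>>1 = 0110100001
AND  = 0100000000 = 256
(x & (x >> 1) has a 1 wherever x has two consecutive 1 bits.)

256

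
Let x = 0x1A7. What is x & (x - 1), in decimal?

x = 110100111 = 423
x - 1 = 110100110
AND   = 110100110 = 422
(x & (x - 1) clears the lowest set bit of x.)

422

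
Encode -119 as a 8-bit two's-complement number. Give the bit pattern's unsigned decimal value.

137

119 in 8 bits: 01110111
Invert: 10001000
Add 1:  10001001 = 137
(Check: 2^8 - 119 = 256 - 119 = 137.)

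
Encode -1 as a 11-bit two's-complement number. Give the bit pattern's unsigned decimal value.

2047

1 in 11 bits: 00000000001
Invert: 11111111110
Add 1:  11111111111 = 2047
(Check: 2^11 - 1 = 2048 - 1 = 2047.)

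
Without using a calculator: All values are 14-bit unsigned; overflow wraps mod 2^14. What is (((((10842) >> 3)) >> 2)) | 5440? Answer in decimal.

10842 = 10101001011010
→ >> 3 → 00010101001011 = 1355
→ >> 2 → 00000101010010 = 338
5440 = 01010101000000
→ | → 01010101010010 = 5458

5458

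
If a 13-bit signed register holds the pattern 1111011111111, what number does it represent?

-257

pattern = 1111011111111 (MSB is 1 ⇒ negative)
Invert: 0000100000000, add 1 → 0000100000001 = 257, so the value is -257.
(Equivalently: 7935 - 2^13 = 7935 - 8192 = -257.)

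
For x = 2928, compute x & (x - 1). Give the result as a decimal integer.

x = 101101110000 = 2928
x - 1 = 101101101111
AND   = 101101100000 = 2912
(x & (x - 1) clears the lowest set bit of x.)

2912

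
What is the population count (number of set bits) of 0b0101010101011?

n = 101010101011
Count the 1s: 1 + 1 + 1 + 1 + 1 + 1 + 1 = 7

7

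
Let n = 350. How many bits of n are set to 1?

350 = 101011110
Count the 1s: 1 + 1 + 1 + 1 + 1 + 1 = 6

6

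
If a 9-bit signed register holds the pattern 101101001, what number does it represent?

-151

pattern = 101101001 (MSB is 1 ⇒ negative)
Invert: 010010110, add 1 → 010010111 = 151, so the value is -151.
(Equivalently: 361 - 2^9 = 361 - 512 = -151.)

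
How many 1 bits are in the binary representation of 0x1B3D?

9

0x1B3D = 1101100111101
Count the 1s: 1 + 1 + 1 + 1 + 1 + 1 + 1 + 1 + 1 = 9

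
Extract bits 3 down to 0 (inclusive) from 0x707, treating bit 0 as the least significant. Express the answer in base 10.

v = 11100000111
Shift right by 0: 11100000111
Mask low 4 bits: 0111 = 7

7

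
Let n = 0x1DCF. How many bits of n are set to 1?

0x1DCF = 1110111001111
Count the 1s: 1 + 1 + 1 + 1 + 1 + 1 + 1 + 1 + 1 + 1 = 10

10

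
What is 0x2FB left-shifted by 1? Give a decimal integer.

1526

0x2FB = 01011111011
shift left by 1 → 10111110110 = 1526
(equivalently, 763 × 2^1 = 763 × 2)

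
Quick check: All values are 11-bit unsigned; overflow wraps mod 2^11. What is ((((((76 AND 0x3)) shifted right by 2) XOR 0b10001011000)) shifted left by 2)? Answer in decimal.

76 = 00001001100
0x3 = 00000000011
→ AND → 00000000000 = 0
→ shifted right by 2 → 00000000000 = 0
0b10001011000 = 10001011000
→ XOR → 10001011000 = 1112
→ shifted left by 2 (mod 2^11) → 00101100000 = 352

352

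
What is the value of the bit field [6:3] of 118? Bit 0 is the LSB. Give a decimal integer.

v = 00001110110
Shift right by 3: 00001110
Mask low 4 bits: 1110 = 14

14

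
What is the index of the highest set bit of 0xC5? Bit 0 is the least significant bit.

7

0xC5 = 11000101
The topmost 1 is at position 7 (since 2^7 = 128 ≤ 197 < 256).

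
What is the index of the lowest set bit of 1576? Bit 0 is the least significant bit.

1576 = 11000101000
Trailing zeros: 3, so the lowest set bit is bit 3 (value 8).

3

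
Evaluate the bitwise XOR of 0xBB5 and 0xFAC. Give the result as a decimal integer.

1049

0xBB5 = 101110110101
0xFAC = 111110101100
XOR → 010000011001 = 1049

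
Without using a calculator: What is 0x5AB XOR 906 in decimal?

0x5AB = 10110101011
906 = 01110001010
XOR → 11000100001 = 1569

1569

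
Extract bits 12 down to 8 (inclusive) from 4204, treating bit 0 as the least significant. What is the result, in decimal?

v = 1000001101100
Shift right by 8: 10000
Mask low 5 bits: 10000 = 16

16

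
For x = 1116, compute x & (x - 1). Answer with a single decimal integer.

x = 10001011100 = 1116
x - 1 = 10001011011
AND   = 10001011000 = 1112
(x & (x - 1) clears the lowest set bit of x.)

1112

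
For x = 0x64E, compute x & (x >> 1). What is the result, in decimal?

518

x = 11001001110 = 1614
x>>1 = 01100100111
AND  = 01000000110 = 518
(x & (x >> 1) has a 1 wherever x has two consecutive 1 bits.)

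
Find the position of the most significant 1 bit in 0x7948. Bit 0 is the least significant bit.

14

0x7948 = 111100101001000
The topmost 1 is at position 14 (since 2^14 = 16384 ≤ 31048 < 32768).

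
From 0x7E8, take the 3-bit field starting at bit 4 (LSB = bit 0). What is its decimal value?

v = 11111101000
Shift right by 4: 1111110
Mask low 3 bits: 110 = 6

6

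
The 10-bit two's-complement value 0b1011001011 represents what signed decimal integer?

-309

pattern = 1011001011 (MSB is 1 ⇒ negative)
Invert: 0100110100, add 1 → 0100110101 = 309, so the value is -309.
(Equivalently: 715 - 2^10 = 715 - 1024 = -309.)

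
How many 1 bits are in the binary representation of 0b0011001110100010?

n = 11001110100010
Count the 1s: 1 + 1 + 1 + 1 + 1 + 1 + 1 = 7

7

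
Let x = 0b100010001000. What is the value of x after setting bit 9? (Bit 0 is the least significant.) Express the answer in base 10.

2696

x = 100010001000
bit 9 is currently 0; set it via x | (1 << 9) = x | 512
→ 101010001000 = 2696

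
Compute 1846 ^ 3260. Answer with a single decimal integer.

1846 = 011100110110
3260 = 110010111100
XOR → 101110001010 = 2954

2954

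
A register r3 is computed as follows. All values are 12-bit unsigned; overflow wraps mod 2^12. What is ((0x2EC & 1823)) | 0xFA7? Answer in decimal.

4015

0x2EC = 001011101100
1823 = 011100011111
→ & → 001000001100 = 524
0xFA7 = 111110100111
→ | → 111110101111 = 4015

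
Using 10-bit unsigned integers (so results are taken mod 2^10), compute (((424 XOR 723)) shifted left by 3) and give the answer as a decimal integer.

424 = 0110101000
723 = 1011010011
→ XOR → 1101111011 = 891
→ shifted left by 3 (mod 2^10) → 1111011000 = 984

984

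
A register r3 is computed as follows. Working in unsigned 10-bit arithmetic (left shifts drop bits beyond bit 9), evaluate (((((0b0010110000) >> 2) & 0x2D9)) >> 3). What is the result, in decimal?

0b0010110000 = 0010110000
→ >> 2 → 0000101100 = 44
0x2D9 = 1011011001
→ & → 0000001000 = 8
→ >> 3 → 0000000001 = 1

1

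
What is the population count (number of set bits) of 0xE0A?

5

0xE0A = 111000001010
Count the 1s: 1 + 1 + 1 + 1 + 1 = 5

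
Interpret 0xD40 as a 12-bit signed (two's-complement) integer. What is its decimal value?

-704

pattern = 110101000000 (MSB is 1 ⇒ negative)
Invert: 001010111111, add 1 → 001011000000 = 704, so the value is -704.
(Equivalently: 3392 - 2^12 = 3392 - 4096 = -704.)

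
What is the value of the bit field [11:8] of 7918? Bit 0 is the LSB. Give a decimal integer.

14

v = 1111011101110
Shift right by 8: 11110
Mask low 4 bits: 1110 = 14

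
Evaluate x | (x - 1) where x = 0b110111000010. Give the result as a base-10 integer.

3523

x = 110111000010 = 3522
x - 1 = 110111000001
OR    = 110111000011 = 3523
(x | (x - 1) sets all bits below the lowest set bit.)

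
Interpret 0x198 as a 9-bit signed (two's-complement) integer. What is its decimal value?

pattern = 110011000 (MSB is 1 ⇒ negative)
Invert: 001100111, add 1 → 001101000 = 104, so the value is -104.
(Equivalently: 408 - 2^9 = 408 - 512 = -104.)

-104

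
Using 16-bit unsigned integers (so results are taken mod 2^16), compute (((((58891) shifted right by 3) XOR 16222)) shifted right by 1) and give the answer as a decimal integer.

4559

58891 = 1110011000001011
→ shifted right by 3 → 0001110011000001 = 7361
16222 = 0011111101011110
→ XOR → 0010001110011111 = 9119
→ shifted right by 1 → 0001000111001111 = 4559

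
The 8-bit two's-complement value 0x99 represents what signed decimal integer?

-103

pattern = 10011001 (MSB is 1 ⇒ negative)
Invert: 01100110, add 1 → 01100111 = 103, so the value is -103.
(Equivalently: 153 - 2^8 = 153 - 256 = -103.)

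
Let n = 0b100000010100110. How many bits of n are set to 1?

n = 100000010100110
Count the 1s: 1 + 1 + 1 + 1 + 1 = 5

5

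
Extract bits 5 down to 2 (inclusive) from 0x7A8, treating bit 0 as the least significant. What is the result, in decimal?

v = 11110101000
Shift right by 2: 111101010
Mask low 4 bits: 1010 = 10

10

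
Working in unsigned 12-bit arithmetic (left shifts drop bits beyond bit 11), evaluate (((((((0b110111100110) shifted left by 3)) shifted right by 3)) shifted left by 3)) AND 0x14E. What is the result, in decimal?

256

0b110111100110 = 110111100110
→ shifted left by 3 (mod 2^12) → 111100110000 = 3888
→ shifted right by 3 → 000111100110 = 486
→ shifted left by 3 (mod 2^12) → 111100110000 = 3888
0x14E = 000101001110
→ AND → 000100000000 = 256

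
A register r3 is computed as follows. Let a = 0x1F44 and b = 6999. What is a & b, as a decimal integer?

6980

0x1F44 = 1111101000100
6999 = 1101101010111
AND → 1101101000100 = 6980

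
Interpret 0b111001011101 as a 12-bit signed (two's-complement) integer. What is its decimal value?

pattern = 111001011101 (MSB is 1 ⇒ negative)
Invert: 000110100010, add 1 → 000110100011 = 419, so the value is -419.
(Equivalently: 3677 - 2^12 = 3677 - 4096 = -419.)

-419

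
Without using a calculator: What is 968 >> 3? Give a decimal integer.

968 = 1111001000
shift right by 3 → 0001111001 = 121
(equivalently, floor(968 / 8))

121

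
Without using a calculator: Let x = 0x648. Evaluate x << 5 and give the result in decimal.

51456

0x648 = 0000011001001000
shift left by 5 → 1100100100000000 = 51456
(equivalently, 1608 × 2^5 = 1608 × 32)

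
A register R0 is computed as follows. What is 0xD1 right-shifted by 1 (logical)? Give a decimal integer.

0xD1 = 11010001
shift right by 1 → 01101000 = 104
(equivalently, floor(209 / 2))

104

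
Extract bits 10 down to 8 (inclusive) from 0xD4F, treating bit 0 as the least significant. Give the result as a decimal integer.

5

v = 110101001111
Shift right by 8: 1101
Mask low 3 bits: 101 = 5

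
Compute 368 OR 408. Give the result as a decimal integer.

368 = 101110000
408 = 110011000
 OR → 111111000 = 504

504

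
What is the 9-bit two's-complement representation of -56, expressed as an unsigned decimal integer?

56 in 9 bits: 000111000
Invert: 111000111
Add 1:  111001000 = 456
(Check: 2^9 - 56 = 512 - 56 = 456.)

456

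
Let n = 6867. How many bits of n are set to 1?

6867 = 1101011010011
Count the 1s: 1 + 1 + 1 + 1 + 1 + 1 + 1 + 1 = 8

8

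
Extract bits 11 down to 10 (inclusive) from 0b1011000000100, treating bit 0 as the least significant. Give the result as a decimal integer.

v = 1011000000100
Shift right by 10: 101
Mask low 2 bits: 01 = 1

1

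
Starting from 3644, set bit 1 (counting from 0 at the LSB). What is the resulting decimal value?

x = 00111000111100
bit 1 is currently 0; set it via x | (1 << 1) = x | 2
→ 00111000111110 = 3646

3646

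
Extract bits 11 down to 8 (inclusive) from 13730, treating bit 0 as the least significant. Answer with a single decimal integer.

v = 11010110100010
Shift right by 8: 110101
Mask low 4 bits: 0101 = 5

5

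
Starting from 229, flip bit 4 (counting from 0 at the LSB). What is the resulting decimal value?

x = 11100101
bit 4 is currently 0; toggle it via x ^ (1 << 4) = x ^ 16
→ 11110101 = 245

245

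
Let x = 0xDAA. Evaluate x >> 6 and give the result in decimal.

54

0xDAA = 110110101010
shift right by 6 → 000000110110 = 54
(equivalently, floor(3498 / 64))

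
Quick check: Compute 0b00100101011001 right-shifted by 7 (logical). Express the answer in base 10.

18

x = 100101011001
shift right by 7 → 000000010010 = 18
(equivalently, floor(2393 / 128))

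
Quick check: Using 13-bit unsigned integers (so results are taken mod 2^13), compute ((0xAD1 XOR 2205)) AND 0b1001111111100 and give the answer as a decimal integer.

588

0xAD1 = 0101011010001
2205 = 0100010011101
→ XOR → 0001001001100 = 588
0b1001111111100 = 1001111111100
→ AND → 0001001001100 = 588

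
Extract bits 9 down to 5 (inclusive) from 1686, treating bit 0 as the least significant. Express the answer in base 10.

20

v = 11010010110
Shift right by 5: 110100
Mask low 5 bits: 10100 = 20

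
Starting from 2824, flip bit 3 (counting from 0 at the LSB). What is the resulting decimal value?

2816

x = 101100001000
bit 3 is currently 1; toggle it via x ^ (1 << 3) = x ^ 8
→ 101100000000 = 2816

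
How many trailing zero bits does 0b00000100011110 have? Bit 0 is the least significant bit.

1

0b00000100011110 = 100011110
Trailing zeros: 1, so the lowest set bit is bit 1 (value 2).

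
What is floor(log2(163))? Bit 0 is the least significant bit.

7

163 = 10100011
The topmost 1 is at position 7 (since 2^7 = 128 ≤ 163 < 256).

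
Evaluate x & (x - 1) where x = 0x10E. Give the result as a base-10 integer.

x = 100001110 = 270
x - 1 = 100001101
AND   = 100001100 = 268
(x & (x - 1) clears the lowest set bit of x.)

268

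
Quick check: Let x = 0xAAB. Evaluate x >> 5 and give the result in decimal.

85

0xAAB = 101010101011
shift right by 5 → 000001010101 = 85
(equivalently, floor(2731 / 32))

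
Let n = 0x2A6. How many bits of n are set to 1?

0x2A6 = 1010100110
Count the 1s: 1 + 1 + 1 + 1 + 1 = 5

5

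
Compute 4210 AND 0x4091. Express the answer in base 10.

4210 = 001000001110010
0x4091 = 100000010010001
AND → 000000000010000 = 16

16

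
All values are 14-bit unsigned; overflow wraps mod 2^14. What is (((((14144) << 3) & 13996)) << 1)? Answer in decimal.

9216

14144 = 11011101000000
→ << 3 (mod 2^14) → 11101000000000 = 14848
13996 = 11011010101100
→ & → 11001000000000 = 12800
→ << 1 (mod 2^14) → 10010000000000 = 9216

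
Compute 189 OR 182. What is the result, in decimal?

189 = 10111101
182 = 10110110
 OR → 10111111 = 191

191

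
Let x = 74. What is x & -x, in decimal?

2

x = 1001010 = 74
-x (two's complement) = …0110110
AND   = 0000010 = 2
(x & -x isolates the lowest set bit of x.)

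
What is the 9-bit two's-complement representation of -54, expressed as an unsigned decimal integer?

458

54 in 9 bits: 000110110
Invert: 111001001
Add 1:  111001010 = 458
(Check: 2^9 - 54 = 512 - 54 = 458.)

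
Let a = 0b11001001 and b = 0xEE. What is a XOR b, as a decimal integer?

a = 11001001
0xEE = 11101110
XOR → 00100111 = 39

39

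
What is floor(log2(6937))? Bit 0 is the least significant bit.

6937 = 1101100011001
The topmost 1 is at position 12 (since 2^12 = 4096 ≤ 6937 < 8192).

12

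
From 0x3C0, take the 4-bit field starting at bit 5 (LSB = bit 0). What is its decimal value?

v = 01111000000
Shift right by 5: 011110
Mask low 4 bits: 1110 = 14

14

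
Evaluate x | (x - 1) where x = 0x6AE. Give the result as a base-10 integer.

x = 11010101110 = 1710
x - 1 = 11010101101
OR    = 11010101111 = 1711
(x | (x - 1) sets all bits below the lowest set bit.)

1711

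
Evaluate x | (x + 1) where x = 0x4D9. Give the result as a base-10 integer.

1243

x = 10011011001 = 1241
x + 1 = 10011011010
OR    = 10011011011 = 1243
(x | (x + 1) sets the lowest cleared bit.)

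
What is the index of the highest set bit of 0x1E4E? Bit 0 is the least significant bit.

12

0x1E4E = 1111001001110
The topmost 1 is at position 12 (since 2^12 = 4096 ≤ 7758 < 8192).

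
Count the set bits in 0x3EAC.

0x3EAC = 11111010101100
Count the 1s: 1 + 1 + 1 + 1 + 1 + 1 + 1 + 1 + 1 = 9

9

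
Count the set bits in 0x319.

5

0x319 = 1100011001
Count the 1s: 1 + 1 + 1 + 1 + 1 = 5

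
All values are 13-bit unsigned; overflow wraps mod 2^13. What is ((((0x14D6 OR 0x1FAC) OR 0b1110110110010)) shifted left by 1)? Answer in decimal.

0x14D6 = 1010011010110
0x1FAC = 1111110101100
→ OR → 1111111111110 = 8190
0b1110110110010 = 1110110110010
→ OR → 1111111111110 = 8190
→ shifted left by 1 (mod 2^13) → 1111111111100 = 8188

8188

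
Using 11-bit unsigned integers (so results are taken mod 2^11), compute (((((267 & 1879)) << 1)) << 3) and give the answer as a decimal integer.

48

267 = 00100001011
1879 = 11101010111
→ & → 00100000011 = 259
→ << 1 (mod 2^11) → 01000000110 = 518
→ << 3 (mod 2^11) → 00000110000 = 48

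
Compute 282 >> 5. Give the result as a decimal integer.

282 = 100011010
shift right by 5 → 000001000 = 8
(equivalently, floor(282 / 32))

8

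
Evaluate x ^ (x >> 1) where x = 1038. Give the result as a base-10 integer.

1545

x = 10000001110 = 1038
x>>1 = 01000000111
XOR  = 11000001001 = 1545
(x ^ (x >> 1) gives the standard binary-reflected Gray code of x.)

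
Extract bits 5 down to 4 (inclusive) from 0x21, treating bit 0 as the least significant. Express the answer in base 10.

v = 0000000100001
Shift right by 4: 000000010
Mask low 2 bits: 10 = 2

2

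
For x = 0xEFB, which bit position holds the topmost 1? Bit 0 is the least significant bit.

11

0xEFB = 111011111011
The topmost 1 is at position 11 (since 2^11 = 2048 ≤ 3835 < 4096).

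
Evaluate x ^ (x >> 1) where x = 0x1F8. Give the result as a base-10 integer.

260

x = 111111000 = 504
x>>1 = 011111100
XOR  = 100000100 = 260
(x ^ (x >> 1) gives the standard binary-reflected Gray code of x.)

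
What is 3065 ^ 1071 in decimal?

4054

3065 = 101111111001
1071 = 010000101111
XOR → 111111010110 = 4054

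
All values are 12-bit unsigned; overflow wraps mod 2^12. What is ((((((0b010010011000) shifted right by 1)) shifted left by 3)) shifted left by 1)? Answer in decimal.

0b010010011000 = 010010011000
→ shifted right by 1 → 001001001100 = 588
→ shifted left by 3 (mod 2^12) → 001001100000 = 608
→ shifted left by 1 (mod 2^12) → 010011000000 = 1216

1216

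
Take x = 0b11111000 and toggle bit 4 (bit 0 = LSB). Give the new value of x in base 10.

232

x = 11111000
bit 4 is currently 1; toggle it via x ^ (1 << 4) = x ^ 16
→ 11101000 = 232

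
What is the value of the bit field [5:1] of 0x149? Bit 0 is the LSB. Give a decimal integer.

v = 101001001
Shift right by 1: 10100100
Mask low 5 bits: 00100 = 4

4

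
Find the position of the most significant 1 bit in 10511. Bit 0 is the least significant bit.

10511 = 10100100001111
The topmost 1 is at position 13 (since 2^13 = 8192 ≤ 10511 < 16384).

13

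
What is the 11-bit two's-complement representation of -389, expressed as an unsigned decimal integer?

389 in 11 bits: 00110000101
Invert: 11001111010
Add 1:  11001111011 = 1659
(Check: 2^11 - 389 = 2048 - 389 = 1659.)

1659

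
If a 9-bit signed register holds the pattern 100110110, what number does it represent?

-202

pattern = 100110110 (MSB is 1 ⇒ negative)
Invert: 011001001, add 1 → 011001010 = 202, so the value is -202.
(Equivalently: 310 - 2^9 = 310 - 512 = -202.)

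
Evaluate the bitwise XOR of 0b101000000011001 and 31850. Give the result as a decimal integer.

a = 101000000011001
31850 = 111110001101010
XOR → 010110001110011 = 11379

11379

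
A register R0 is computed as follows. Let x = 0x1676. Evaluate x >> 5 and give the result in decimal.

179

0x1676 = 1011001110110
shift right by 5 → 0000010110011 = 179
(equivalently, floor(5750 / 32))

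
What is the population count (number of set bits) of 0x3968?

0x3968 = 11100101101000
Count the 1s: 1 + 1 + 1 + 1 + 1 + 1 + 1 = 7

7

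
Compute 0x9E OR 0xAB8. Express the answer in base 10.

2750

0x9E = 000010011110
0xAB8 = 101010111000
 OR → 101010111110 = 2750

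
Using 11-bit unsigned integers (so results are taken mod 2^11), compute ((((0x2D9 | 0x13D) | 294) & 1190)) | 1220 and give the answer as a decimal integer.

0x2D9 = 01011011001
0x13D = 00100111101
→ | → 01111111101 = 1021
294 = 00100100110
→ | → 01111111111 = 1023
1190 = 10010100110
→ & → 00010100110 = 166
1220 = 10011000100
→ | → 10011100110 = 1254

1254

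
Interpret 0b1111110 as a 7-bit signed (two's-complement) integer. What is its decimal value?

-2

pattern = 1111110 (MSB is 1 ⇒ negative)
Invert: 0000001, add 1 → 0000010 = 2, so the value is -2.
(Equivalently: 126 - 2^7 = 126 - 128 = -2.)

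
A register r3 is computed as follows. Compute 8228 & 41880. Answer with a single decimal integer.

8192

8228 = 0010000000100100
41880 = 1010001110011000
AND → 0010000000000000 = 8192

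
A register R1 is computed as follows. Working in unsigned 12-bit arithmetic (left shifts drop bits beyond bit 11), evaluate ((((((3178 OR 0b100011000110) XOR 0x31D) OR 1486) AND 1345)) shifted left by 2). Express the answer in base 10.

1284

3178 = 110001101010
0b100011000110 = 100011000110
→ OR → 110011101110 = 3310
0x31D = 001100011101
→ XOR → 111111110011 = 4083
1486 = 010111001110
→ OR → 111111111111 = 4095
1345 = 010101000001
→ AND → 010101000001 = 1345
→ shifted left by 2 (mod 2^12) → 010100000100 = 1284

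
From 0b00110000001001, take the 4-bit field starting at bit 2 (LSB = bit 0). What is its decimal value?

v = 00110000001001
Shift right by 2: 001100000010
Mask low 4 bits: 0010 = 2

2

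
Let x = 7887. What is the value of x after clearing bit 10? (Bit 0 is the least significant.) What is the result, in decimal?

x = 01111011001111
bit 10 is currently 1; clear it via x & ~(1 << 10) = x & ~1024
→ 01101011001111 = 6863

6863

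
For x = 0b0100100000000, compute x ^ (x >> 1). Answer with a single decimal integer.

x = 100100000000 = 2304
x>>1 = 010010000000
XOR  = 110110000000 = 3456
(x ^ (x >> 1) gives the standard binary-reflected Gray code of x.)

3456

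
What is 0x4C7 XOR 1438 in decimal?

345

0x4C7 = 10011000111
1438 = 10110011110
XOR → 00101011001 = 345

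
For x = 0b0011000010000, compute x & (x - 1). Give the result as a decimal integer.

x = 11000010000 = 1552
x - 1 = 11000001111
AND   = 11000000000 = 1536
(x & (x - 1) clears the lowest set bit of x.)

1536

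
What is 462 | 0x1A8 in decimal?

462 = 111001110
0x1A8 = 110101000
 OR → 111101110 = 494

494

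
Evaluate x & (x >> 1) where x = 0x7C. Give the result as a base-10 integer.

60

x = 1111100 = 124
x>>1 = 0111110
AND  = 0111100 = 60
(x & (x >> 1) has a 1 wherever x has two consecutive 1 bits.)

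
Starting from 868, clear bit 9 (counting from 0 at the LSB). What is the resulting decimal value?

x = 1101100100
bit 9 is currently 1; clear it via x & ~(1 << 9) = x & ~512
→ 0101100100 = 356

356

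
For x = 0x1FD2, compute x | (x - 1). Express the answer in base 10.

8147

x = 1111111010010 = 8146
x - 1 = 1111111010001
OR    = 1111111010011 = 8147
(x | (x - 1) sets all bits below the lowest set bit.)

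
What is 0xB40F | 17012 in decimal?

63103

0xB40F = 1011010000001111
17012 = 0100001001110100
 OR → 1111011001111111 = 63103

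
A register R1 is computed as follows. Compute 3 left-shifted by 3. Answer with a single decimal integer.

24

3 = 00011
shift left by 3 → 11000 = 24
(equivalently, 3 × 2^3 = 3 × 8)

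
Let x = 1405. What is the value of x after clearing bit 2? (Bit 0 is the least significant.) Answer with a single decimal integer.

1401

x = 0010101111101
bit 2 is currently 1; clear it via x & ~(1 << 2) = x & ~4
→ 0010101111001 = 1401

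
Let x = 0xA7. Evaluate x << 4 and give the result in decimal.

2672

0xA7 = 000010100111
shift left by 4 → 101001110000 = 2672
(equivalently, 167 × 2^4 = 167 × 16)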